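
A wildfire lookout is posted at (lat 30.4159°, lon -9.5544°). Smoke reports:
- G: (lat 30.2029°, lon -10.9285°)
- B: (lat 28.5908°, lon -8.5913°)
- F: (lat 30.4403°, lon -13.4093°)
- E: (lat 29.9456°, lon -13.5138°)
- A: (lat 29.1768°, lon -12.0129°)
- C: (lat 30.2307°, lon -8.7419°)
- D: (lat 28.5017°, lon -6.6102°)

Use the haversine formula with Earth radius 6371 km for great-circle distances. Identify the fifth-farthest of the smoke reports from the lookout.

B

Distance to each, sorted:
E: 384.1 km
F: 369.6 km
D: 355.7 km
A: 274.3 km
B: 223.3 km
G: 134.0 km
C: 80.7 km
The fifth-farthest is B at 223.3 km.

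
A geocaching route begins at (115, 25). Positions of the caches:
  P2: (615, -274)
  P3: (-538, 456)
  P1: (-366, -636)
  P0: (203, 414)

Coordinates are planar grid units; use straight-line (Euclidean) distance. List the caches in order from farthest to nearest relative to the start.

Computing each straight-line distance from (115, 25):
P1 (-366, -636): 817.5
P3 (-538, 456): 782.4
P2 (615, -274): 582.6
P0 (203, 414): 398.8

P1, P3, P2, P0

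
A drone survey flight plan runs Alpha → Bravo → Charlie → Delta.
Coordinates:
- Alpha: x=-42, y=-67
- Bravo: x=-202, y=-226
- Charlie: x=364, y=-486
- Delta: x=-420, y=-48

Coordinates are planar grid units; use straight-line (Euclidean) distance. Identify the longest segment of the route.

Leg distances:
Alpha→Bravo: 225.6
Bravo→Charlie: 622.9
Charlie→Delta: 898.1
The longest leg is Charlie–Delta at 898.1.

Charlie–Delta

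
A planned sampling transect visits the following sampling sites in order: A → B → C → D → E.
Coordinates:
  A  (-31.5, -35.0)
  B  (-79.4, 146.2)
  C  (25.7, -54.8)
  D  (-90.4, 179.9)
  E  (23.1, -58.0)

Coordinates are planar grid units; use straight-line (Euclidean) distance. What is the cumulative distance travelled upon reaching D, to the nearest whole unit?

Leg distances:
A→B: 187.4  (cumulative 187.4)
B→C: 226.8  (cumulative 414.2)
C→D: 261.8  (cumulative 676.1)
Cumulative distance at D ≈ 676.

676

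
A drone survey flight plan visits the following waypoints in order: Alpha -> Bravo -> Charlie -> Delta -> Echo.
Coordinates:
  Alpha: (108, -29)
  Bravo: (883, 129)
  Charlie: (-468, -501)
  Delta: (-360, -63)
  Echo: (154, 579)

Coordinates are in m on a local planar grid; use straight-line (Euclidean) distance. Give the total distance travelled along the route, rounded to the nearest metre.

Leg distances:
Alpha→Bravo: 790.9 m  (cumulative 790.9 m)
Bravo→Charlie: 1490.7 m  (cumulative 2281.6 m)
Charlie→Delta: 451.1 m  (cumulative 2732.7 m)
Delta→Echo: 822.4 m  (cumulative 3555.1 m)
Total route length ≈ 3555 m.

3555 m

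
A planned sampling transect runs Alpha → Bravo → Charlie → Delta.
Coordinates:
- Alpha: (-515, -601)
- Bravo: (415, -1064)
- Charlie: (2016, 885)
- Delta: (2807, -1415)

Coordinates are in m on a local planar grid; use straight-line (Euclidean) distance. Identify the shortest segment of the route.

Leg distances:
Alpha→Bravo: 1038.9 m
Bravo→Charlie: 2522.3 m
Charlie→Delta: 2432.2 m
The shortest leg is Alpha–Bravo at 1038.9 m.

Alpha–Bravo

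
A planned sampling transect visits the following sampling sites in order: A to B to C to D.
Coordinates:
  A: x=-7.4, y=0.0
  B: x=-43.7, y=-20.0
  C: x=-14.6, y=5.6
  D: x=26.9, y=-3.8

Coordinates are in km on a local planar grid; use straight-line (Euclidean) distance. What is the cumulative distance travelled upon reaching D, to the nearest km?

Leg distances:
A→B: 41.4 km  (cumulative 41.4 km)
B→C: 38.8 km  (cumulative 80.2 km)
C→D: 42.6 km  (cumulative 122.8 km)
Cumulative distance at D ≈ 123 km.

123 km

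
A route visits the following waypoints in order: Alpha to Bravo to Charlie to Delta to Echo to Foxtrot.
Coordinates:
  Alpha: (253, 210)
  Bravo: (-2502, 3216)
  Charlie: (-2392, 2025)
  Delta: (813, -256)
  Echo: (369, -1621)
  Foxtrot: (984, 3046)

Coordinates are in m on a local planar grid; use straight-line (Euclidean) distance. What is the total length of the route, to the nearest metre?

15350 m

Leg distances:
Alpha→Bravo: 4077.5 m  (cumulative 4077.5 m)
Bravo→Charlie: 1196.1 m  (cumulative 5273.6 m)
Charlie→Delta: 3933.8 m  (cumulative 9207.4 m)
Delta→Echo: 1435.4 m  (cumulative 10642.8 m)
Echo→Foxtrot: 4707.3 m  (cumulative 15350.1 m)
Total route length ≈ 15350 m.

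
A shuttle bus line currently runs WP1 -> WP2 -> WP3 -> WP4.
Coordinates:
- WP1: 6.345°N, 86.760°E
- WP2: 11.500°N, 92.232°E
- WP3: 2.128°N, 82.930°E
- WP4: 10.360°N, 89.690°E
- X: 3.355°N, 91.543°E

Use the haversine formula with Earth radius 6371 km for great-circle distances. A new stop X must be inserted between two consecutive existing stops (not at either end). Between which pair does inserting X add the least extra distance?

Added distance for inserting X between each consecutive pair:
WP1–WP2: 704.0 km
WP2–WP3: 412.8 km
WP3–WP4: 590.4 km
Smallest added distance is 412.8 km, inserting between WP2 and WP3.

between WP2 and WP3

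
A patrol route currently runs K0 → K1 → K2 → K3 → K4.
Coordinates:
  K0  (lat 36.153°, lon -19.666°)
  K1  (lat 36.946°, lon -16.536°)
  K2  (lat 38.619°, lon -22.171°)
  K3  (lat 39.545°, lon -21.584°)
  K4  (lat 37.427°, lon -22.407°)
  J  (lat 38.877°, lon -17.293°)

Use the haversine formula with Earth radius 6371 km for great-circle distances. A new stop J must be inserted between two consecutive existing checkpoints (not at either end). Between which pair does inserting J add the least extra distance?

between K1 and K2

Added distance for inserting J between each consecutive pair:
K0–K1: 299.7 km
K1–K2: 119.8 km
K2–K3: 686.2 km
K3–K4: 606.2 km
Smallest added distance is 119.8 km, inserting between K1 and K2.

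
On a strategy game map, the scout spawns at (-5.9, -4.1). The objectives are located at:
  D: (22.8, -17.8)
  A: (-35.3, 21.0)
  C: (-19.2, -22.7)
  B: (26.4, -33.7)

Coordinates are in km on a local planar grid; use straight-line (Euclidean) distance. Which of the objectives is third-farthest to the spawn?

Distance to each, sorted:
B: 43.8 km
A: 38.7 km
D: 31.8 km
C: 22.9 km
The third-farthest is D at 31.8 km.

D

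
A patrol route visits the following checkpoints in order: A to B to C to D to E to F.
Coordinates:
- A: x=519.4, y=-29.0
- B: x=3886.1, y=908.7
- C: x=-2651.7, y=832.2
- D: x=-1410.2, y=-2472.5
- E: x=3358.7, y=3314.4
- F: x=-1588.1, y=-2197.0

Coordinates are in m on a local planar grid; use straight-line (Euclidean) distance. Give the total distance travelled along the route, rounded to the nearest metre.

28468 m

Leg distances:
A→B: 3494.8 m  (cumulative 3494.8 m)
B→C: 6538.2 m  (cumulative 10033.1 m)
C→D: 3530.2 m  (cumulative 13563.3 m)
D→E: 7498.7 m  (cumulative 21062.0 m)
E→F: 7405.8 m  (cumulative 28467.8 m)
Total route length ≈ 28468 m.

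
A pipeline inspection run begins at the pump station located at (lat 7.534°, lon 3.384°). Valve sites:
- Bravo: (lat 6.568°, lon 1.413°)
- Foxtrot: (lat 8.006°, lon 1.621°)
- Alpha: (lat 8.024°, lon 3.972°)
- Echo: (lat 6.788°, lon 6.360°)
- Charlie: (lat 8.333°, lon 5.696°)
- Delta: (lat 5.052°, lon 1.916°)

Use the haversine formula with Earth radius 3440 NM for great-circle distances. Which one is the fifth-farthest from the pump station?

Foxtrot

Distance to each, sorted:
Echo: 182.9 NM
Delta: 172.9 NM
Charlie: 145.6 NM
Bravo: 131.0 NM
Foxtrot: 108.6 NM
Alpha: 45.7 NM
The fifth-farthest is Foxtrot at 108.6 NM.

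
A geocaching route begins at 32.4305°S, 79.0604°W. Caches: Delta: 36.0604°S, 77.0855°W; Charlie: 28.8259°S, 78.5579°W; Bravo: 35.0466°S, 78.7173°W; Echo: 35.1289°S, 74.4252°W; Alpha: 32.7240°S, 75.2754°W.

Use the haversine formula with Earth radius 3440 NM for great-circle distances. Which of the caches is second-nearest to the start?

Alpha

Distance to each, sorted:
Bravo: 158.0 NM
Alpha: 192.3 NM
Charlie: 218.0 NM
Delta: 238.9 NM
Echo: 282.3 NM
The second-nearest is Alpha at 192.3 NM.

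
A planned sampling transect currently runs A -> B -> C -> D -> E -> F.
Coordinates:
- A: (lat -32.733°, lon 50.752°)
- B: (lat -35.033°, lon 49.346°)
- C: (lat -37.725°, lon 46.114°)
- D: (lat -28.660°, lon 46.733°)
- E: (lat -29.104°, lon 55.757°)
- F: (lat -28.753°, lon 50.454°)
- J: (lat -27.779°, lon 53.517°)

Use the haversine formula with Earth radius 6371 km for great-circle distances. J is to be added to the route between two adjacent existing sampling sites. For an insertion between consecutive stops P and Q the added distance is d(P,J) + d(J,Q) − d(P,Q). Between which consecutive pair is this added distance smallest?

Added distance for inserting J between each consecutive pair:
A–B: 1222.9 km
B–C: 1785.6 km
C–D: 965.8 km
D–E: 55.9 km
E–F: 65.3 km
Smallest added distance is 55.9 km, inserting between D and E.

between D and E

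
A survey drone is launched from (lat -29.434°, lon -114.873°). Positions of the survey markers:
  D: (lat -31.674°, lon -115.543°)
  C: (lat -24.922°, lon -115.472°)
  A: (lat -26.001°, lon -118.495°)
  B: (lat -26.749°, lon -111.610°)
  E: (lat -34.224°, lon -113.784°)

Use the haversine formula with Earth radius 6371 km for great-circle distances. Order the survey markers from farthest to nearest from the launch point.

Computing each great-circle distance from (lat -29.434°, lon -114.873°):
E (lat -34.224°, lon -113.784°): 542.5 km
A (lat -26.001°, lon -118.495°): 522.3 km
C (lat -24.922°, lon -115.472°): 505.2 km
B (lat -26.749°, lon -111.610°): 437.7 km
D (lat -31.674°, lon -115.543°): 257.2 km

E, A, C, B, D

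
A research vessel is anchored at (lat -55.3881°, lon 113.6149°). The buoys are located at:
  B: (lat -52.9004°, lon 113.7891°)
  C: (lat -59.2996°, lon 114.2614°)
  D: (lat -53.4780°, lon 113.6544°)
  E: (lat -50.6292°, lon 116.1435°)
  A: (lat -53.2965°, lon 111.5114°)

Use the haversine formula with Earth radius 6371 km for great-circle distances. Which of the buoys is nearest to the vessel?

D

Distance to each, sorted:
D: 212.4 km
A: 269.6 km
B: 276.9 km
C: 436.7 km
E: 555.5 km
The nearest is D at 212.4 km.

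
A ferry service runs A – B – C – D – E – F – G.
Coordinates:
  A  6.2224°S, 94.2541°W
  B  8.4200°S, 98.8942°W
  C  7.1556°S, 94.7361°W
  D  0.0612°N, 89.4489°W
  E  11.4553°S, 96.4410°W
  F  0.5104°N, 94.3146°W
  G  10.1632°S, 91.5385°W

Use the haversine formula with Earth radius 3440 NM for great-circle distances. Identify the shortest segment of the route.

B–C

Leg distances:
A→B: 306.2 NM
B→C: 258.7 NM
C→D: 536.6 NM
D→E: 807.5 NM
E→F: 729.5 NM
F→G: 661.9 NM
The shortest leg is B–C at 258.7 NM.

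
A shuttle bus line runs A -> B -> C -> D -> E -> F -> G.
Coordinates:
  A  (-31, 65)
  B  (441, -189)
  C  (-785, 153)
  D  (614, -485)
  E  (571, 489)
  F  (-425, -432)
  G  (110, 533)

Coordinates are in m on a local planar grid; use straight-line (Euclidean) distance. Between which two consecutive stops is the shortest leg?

Leg distances:
A→B: 536.0 m
B→C: 1272.8 m
C→D: 1537.6 m
D→E: 974.9 m
E→F: 1356.6 m
F→G: 1103.4 m
The shortest leg is A–B at 536.0 m.

A–B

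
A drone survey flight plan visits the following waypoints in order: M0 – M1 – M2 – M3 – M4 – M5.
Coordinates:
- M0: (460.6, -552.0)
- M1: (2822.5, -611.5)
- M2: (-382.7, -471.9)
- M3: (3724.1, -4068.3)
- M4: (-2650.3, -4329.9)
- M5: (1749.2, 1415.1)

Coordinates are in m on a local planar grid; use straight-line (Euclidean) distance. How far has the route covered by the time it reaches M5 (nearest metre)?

24646 m

Leg distances:
M0→M1: 2362.6 m  (cumulative 2362.6 m)
M1→M2: 3208.2 m  (cumulative 5570.9 m)
M2→M3: 5458.9 m  (cumulative 11029.8 m)
M3→M4: 6379.8 m  (cumulative 17409.6 m)
M4→M5: 7236.1 m  (cumulative 24645.6 m)
Cumulative distance at M5 ≈ 24646 m.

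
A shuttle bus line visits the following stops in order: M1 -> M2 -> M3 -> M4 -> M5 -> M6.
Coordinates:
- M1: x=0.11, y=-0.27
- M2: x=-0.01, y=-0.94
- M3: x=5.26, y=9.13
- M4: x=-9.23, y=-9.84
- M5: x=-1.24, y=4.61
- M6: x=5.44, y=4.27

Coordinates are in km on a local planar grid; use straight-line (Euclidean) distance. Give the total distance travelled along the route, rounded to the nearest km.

59 km

Leg distances:
M1→M2: 0.7 km  (cumulative 0.7 km)
M2→M3: 11.4 km  (cumulative 12.0 km)
M3→M4: 23.9 km  (cumulative 35.9 km)
M4→M5: 16.5 km  (cumulative 52.4 km)
M5→M6: 6.7 km  (cumulative 59.1 km)
Total route length ≈ 59 km.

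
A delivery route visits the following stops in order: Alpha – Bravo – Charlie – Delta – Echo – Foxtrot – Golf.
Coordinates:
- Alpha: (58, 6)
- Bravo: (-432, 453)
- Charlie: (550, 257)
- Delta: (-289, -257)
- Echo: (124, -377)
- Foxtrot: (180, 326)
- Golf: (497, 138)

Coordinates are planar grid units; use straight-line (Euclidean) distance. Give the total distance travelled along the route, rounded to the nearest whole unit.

4152

Leg distances:
Alpha→Bravo: 663.3  (cumulative 663.3)
Bravo→Charlie: 1001.4  (cumulative 1664.6)
Charlie→Delta: 983.9  (cumulative 2648.6)
Delta→Echo: 430.1  (cumulative 3078.6)
Echo→Foxtrot: 705.2  (cumulative 3783.9)
Foxtrot→Golf: 368.6  (cumulative 4152.4)
Total route length ≈ 4152.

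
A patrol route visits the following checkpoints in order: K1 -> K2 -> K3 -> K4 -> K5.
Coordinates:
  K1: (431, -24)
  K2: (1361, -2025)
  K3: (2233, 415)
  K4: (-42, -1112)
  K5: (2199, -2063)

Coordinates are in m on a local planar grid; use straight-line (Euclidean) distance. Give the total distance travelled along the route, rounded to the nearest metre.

9972 m

Leg distances:
K1→K2: 2206.6 m  (cumulative 2206.6 m)
K2→K3: 2591.1 m  (cumulative 4797.7 m)
K3→K4: 2740.0 m  (cumulative 7537.6 m)
K4→K5: 2434.4 m  (cumulative 9972.1 m)
Total route length ≈ 9972 m.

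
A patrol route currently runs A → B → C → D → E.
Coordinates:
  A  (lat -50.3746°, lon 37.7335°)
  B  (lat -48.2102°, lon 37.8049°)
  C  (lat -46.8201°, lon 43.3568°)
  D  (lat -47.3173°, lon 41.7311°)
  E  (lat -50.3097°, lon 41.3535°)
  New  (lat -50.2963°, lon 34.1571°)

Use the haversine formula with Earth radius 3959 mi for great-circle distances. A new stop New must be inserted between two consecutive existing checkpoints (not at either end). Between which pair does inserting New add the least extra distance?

between A and B

Added distance for inserting New between each consecutive pair:
A–B: 226.9 mi
B–C: 426.4 mi
C–D: 801.3 mi
D–E: 511.2 mi
Smallest added distance is 226.9 mi, inserting between A and B.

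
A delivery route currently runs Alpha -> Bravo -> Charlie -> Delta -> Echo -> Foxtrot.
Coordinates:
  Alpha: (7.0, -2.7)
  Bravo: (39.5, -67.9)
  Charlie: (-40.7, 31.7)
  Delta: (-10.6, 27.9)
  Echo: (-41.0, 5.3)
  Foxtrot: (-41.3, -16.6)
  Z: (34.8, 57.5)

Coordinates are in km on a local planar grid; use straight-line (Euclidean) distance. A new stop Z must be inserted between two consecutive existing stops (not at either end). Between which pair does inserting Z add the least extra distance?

Added distance for inserting Z between each consecutive pair:
Alpha–Bravo: 118.9 km
Bravo–Charlie: 77.4 km
Charlie–Delta: 103.6 km
Delta–Echo: 108.4 km
Echo–Foxtrot: 176.4 km
Smallest added distance is 77.4 km, inserting between Bravo and Charlie.

between Bravo and Charlie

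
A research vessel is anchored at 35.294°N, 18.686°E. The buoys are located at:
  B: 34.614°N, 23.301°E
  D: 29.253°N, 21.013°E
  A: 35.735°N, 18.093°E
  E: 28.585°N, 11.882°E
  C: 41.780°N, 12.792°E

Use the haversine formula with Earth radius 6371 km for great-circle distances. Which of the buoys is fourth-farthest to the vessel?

Distance to each, sorted:
E: 983.7 km
C: 884.3 km
D: 706.4 km
B: 427.3 km
A: 72.7 km
The fourth-farthest is B at 427.3 km.

B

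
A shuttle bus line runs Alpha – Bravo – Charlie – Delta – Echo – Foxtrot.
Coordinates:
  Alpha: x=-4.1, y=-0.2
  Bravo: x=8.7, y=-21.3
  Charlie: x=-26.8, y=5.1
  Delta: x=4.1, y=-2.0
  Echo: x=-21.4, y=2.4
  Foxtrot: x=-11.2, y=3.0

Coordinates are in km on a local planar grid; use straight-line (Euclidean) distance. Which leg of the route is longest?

Bravo–Charlie

Leg distances:
Alpha→Bravo: 24.7 km
Bravo→Charlie: 44.2 km
Charlie→Delta: 31.7 km
Delta→Echo: 25.9 km
Echo→Foxtrot: 10.2 km
The longest leg is Bravo–Charlie at 44.2 km.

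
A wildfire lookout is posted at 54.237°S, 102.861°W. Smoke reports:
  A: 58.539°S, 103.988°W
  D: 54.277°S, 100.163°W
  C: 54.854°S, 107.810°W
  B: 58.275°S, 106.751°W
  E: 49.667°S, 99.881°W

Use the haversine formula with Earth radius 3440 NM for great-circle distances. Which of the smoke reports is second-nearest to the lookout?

Distance to each, sorted:
D: 94.6 NM
C: 176.3 NM
A: 261.0 NM
B: 274.9 NM
E: 295.6 NM
The second-nearest is C at 176.3 NM.

C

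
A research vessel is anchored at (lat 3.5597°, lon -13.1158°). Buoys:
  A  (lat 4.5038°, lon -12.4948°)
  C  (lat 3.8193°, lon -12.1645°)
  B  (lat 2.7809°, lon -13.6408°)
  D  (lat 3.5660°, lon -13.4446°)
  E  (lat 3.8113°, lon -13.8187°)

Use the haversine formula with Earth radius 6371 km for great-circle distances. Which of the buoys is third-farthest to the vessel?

B

Distance to each, sorted:
A: 125.6 km
C: 109.4 km
B: 104.4 km
E: 82.9 km
D: 36.5 km
The third-farthest is B at 104.4 km.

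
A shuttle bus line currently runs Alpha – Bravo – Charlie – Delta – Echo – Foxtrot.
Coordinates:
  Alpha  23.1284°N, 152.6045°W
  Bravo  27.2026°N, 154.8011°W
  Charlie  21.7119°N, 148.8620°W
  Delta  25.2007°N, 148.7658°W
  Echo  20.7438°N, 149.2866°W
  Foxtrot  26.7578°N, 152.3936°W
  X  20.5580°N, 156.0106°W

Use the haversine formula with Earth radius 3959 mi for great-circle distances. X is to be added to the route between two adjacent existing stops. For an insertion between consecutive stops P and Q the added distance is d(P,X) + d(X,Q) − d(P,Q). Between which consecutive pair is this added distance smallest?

between Bravo and Charlie

Added distance for inserting X between each consecutive pair:
Alpha–Bravo: 433.7 mi
Bravo–Charlie: 400.7 mi
Charlie–Delta: 788.0 mi
Delta–Echo: 686.8 mi
Echo–Foxtrot: 460.9 mi
Smallest added distance is 400.7 mi, inserting between Bravo and Charlie.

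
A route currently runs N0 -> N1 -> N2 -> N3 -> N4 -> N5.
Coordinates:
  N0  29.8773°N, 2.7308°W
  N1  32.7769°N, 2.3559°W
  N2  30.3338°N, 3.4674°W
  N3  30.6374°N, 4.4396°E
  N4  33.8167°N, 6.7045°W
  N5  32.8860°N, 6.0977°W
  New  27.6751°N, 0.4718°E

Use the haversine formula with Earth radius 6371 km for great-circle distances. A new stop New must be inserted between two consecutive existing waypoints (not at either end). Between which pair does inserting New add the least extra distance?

between N2 and N3

Added distance for inserting New between each consecutive pair:
N0–N1: 701.2 km
N1–N2: 821.4 km
N2–N3: 232.4 km
N3–N4: 368.6 km
N4–N5: 1705.6 km
Smallest added distance is 232.4 km, inserting between N2 and N3.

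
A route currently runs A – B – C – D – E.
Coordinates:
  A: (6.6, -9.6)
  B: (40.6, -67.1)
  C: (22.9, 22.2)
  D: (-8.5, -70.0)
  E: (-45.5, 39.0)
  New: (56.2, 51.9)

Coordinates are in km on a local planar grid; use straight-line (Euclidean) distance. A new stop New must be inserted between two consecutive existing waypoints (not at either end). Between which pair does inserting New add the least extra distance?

between B and C

Added distance for inserting New between each consecutive pair:
A–B: 132.2 km
B–C: 73.6 km
C–D: 85.2 km
D–E: 125.4 km
Smallest added distance is 73.6 km, inserting between B and C.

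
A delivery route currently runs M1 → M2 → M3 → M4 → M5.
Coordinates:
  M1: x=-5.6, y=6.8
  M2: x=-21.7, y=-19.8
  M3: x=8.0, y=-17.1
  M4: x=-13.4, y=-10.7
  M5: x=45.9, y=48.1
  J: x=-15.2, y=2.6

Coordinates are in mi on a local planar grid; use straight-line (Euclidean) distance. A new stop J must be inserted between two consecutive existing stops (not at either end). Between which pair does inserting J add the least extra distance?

between M1 and M2

Added distance for inserting J between each consecutive pair:
M1–M2: 2.7 mi
M2–M3: 23.9 mi
M3–M4: 21.5 mi
M4–M5: 6.1 mi
Smallest added distance is 2.7 mi, inserting between M1 and M2.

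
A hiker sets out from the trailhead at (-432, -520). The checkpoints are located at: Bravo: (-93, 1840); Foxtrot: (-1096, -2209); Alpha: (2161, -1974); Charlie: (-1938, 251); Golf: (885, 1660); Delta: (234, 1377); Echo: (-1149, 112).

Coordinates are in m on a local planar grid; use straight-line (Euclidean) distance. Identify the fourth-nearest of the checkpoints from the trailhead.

Distances from the trailhead ((-432, -520)):
Echo: 955.8 m
Charlie: 1691.9 m
Foxtrot: 1814.8 m
Delta: 2010.5 m
Bravo: 2384.2 m
Golf: 2546.9 m
Alpha: 2972.8 m
The fourth-nearest is Delta at 2010.5 m.

Delta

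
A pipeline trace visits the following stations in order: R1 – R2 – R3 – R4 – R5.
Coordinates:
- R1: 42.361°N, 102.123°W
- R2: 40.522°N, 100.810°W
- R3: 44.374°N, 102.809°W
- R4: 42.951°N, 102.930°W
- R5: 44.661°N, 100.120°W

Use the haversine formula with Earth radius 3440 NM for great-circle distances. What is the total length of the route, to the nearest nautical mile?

618 NM

Leg distances:
R1→R2: 125.2 NM  (cumulative 125.2 NM)
R2→R3: 247.6 NM  (cumulative 372.9 NM)
R3→R4: 85.6 NM  (cumulative 458.5 NM)
R4→R5: 159.2 NM  (cumulative 617.7 NM)
Total route length ≈ 618 NM.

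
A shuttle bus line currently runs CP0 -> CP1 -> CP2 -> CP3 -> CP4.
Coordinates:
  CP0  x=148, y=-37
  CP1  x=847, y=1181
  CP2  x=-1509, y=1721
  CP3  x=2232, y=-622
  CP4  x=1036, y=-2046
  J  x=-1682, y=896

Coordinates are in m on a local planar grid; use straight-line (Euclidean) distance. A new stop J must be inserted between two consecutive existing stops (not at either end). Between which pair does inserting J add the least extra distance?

Added distance for inserting J between each consecutive pair:
CP0–CP1: 3194.8 m
CP1–CP2: 970.9 m
CP2–CP3: 626.9 m
CP3–CP4: 6343.8 m
Smallest added distance is 626.9 m, inserting between CP2 and CP3.

between CP2 and CP3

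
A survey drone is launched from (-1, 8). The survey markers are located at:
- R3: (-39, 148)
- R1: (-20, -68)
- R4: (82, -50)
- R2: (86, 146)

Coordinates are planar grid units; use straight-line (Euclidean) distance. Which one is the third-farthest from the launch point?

R4

Distances from the launch point ((-1, 8)):
R2: 163.1
R3: 145.1
R4: 101.3
R1: 78.3
The third-farthest is R4 at 101.3.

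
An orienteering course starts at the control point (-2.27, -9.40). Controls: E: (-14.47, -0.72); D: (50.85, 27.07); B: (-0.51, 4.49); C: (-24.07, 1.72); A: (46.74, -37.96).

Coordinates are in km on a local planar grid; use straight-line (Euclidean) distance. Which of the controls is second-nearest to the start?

E

Distance to each, sorted:
B: 14.0 km
E: 15.0 km
C: 24.5 km
A: 56.7 km
D: 64.4 km
The second-nearest is E at 15.0 km.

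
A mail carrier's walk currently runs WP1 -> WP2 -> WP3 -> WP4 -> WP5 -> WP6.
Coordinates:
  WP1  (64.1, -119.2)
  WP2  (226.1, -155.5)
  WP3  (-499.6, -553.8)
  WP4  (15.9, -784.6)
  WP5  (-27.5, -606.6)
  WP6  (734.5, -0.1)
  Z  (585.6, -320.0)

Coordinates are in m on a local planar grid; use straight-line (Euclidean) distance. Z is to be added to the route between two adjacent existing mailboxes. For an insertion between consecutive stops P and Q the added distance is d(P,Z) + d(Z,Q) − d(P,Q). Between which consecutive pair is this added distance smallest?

Added distance for inserting Z between each consecutive pair:
WP1–WP2: 788.2 m
WP2–WP3: 677.6 m
WP3–WP4: 1280.4 m
WP4–WP5: 1228.7 m
WP5–WP6: 55.7 m
Smallest added distance is 55.7 m, inserting between WP5 and WP6.

between WP5 and WP6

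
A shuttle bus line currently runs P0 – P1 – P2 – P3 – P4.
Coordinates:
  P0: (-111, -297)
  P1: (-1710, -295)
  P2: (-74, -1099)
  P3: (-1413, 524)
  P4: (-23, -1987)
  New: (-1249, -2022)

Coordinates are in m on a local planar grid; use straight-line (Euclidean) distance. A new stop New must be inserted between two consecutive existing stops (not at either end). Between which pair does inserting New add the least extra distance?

between P3 and P4

Added distance for inserting New between each consecutive pair:
P0–P1: 2255.0 m
P1–P2: 1458.8 m
P2–P3: 1941.4 m
P3–P4: 907.7 m
Smallest added distance is 907.7 m, inserting between P3 and P4.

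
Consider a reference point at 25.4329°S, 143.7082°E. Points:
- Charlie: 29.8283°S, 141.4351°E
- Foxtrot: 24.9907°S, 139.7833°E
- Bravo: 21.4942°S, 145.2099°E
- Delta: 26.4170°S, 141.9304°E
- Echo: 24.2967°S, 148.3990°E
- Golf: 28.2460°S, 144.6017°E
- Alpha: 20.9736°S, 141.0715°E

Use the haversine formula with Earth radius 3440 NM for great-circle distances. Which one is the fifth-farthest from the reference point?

Distance to each, sorted:
Alpha: 304.7 NM
Charlie: 290.3 NM
Echo: 264.5 NM
Bravo: 250.5 NM
Foxtrot: 214.8 NM
Golf: 175.5 NM
Delta: 112.7 NM
The fifth-farthest is Foxtrot at 214.8 NM.

Foxtrot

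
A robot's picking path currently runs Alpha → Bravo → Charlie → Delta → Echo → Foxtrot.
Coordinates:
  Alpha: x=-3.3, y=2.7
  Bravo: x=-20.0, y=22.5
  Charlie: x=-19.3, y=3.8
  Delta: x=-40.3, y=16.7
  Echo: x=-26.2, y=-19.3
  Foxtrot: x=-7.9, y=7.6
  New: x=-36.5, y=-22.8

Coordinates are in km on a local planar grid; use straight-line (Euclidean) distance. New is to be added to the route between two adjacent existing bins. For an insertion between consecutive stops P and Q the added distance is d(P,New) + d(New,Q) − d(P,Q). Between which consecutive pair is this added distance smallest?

between Delta and Echo

Added distance for inserting New between each consecutive pair:
Alpha–Bravo: 64.2 km
Bravo–Charlie: 61.2 km
Charlie–Delta: 46.7 km
Delta–Echo: 11.9 km
Echo–Foxtrot: 20.1 km
Smallest added distance is 11.9 km, inserting between Delta and Echo.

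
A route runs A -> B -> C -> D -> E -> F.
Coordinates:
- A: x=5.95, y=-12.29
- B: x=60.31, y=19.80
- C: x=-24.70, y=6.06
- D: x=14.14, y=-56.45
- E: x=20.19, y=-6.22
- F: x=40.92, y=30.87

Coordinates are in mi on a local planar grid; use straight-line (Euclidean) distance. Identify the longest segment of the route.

Leg distances:
A→B: 63.1 mi
B→C: 86.1 mi
C→D: 73.6 mi
D→E: 50.6 mi
E→F: 42.5 mi
The longest leg is B–C at 86.1 mi.

B–C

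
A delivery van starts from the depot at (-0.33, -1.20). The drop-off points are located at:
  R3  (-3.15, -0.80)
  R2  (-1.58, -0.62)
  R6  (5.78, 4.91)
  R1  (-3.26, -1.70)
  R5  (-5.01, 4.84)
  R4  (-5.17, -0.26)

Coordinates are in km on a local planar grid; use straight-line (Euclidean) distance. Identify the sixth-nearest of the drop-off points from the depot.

Distance to each, sorted:
R2: 1.4 km
R3: 2.8 km
R1: 3.0 km
R4: 4.9 km
R5: 7.6 km
R6: 8.6 km
The sixth-nearest is R6 at 8.6 km.

R6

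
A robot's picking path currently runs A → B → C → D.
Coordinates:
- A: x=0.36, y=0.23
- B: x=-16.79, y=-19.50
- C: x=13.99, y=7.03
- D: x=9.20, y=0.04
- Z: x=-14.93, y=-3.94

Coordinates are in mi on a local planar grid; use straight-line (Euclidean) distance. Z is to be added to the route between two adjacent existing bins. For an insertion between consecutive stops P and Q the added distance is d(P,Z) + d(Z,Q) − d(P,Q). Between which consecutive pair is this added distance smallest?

between A and B

Added distance for inserting Z between each consecutive pair:
A–B: 5.4 mi
B–C: 6.0 mi
C–D: 46.9 mi
Smallest added distance is 5.4 mi, inserting between A and B.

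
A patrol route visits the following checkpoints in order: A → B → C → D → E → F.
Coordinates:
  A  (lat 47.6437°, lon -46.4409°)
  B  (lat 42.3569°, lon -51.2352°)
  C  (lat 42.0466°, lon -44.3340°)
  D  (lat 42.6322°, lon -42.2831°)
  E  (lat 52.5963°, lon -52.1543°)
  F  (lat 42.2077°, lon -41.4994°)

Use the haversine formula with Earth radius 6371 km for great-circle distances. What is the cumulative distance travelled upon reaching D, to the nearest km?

Leg distances:
A→B: 698.0 km  (cumulative 698.0 km)
B→C: 569.4 km  (cumulative 1267.4 km)
C→D: 180.7 km  (cumulative 1448.1 km)
Cumulative distance at D ≈ 1448 km.

1448 km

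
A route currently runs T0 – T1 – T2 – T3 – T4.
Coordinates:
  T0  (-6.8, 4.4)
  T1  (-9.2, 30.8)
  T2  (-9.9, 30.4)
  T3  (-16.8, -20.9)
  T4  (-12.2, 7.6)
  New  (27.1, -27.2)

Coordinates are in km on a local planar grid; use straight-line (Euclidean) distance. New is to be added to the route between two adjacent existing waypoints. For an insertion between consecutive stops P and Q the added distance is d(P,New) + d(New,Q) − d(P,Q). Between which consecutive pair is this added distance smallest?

Added distance for inserting New between each consecutive pair:
T0–T1: 88.3 km
T1–T2: 136.1 km
T2–T3: 61.0 km
T3–T4: 68.0 km
Smallest added distance is 61.0 km, inserting between T2 and T3.

between T2 and T3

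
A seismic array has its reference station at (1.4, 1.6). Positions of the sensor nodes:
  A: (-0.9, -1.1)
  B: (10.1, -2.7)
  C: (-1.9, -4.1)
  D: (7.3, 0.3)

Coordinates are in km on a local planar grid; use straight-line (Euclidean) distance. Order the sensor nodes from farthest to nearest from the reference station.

Distances from the reference station:
B (10.1, -2.7): 9.7 km
C (-1.9, -4.1): 6.6 km
D (7.3, 0.3): 6.0 km
A (-0.9, -1.1): 3.5 km

B, C, D, A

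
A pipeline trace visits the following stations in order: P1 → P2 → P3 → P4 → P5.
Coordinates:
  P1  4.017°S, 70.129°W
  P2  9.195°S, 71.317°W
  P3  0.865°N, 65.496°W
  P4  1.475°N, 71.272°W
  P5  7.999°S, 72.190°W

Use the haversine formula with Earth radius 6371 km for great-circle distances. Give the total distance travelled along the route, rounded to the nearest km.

3586 km

Leg distances:
P1→P2: 590.5 km  (cumulative 590.5 km)
P2→P3: 1291.1 km  (cumulative 1881.6 km)
P3→P4: 645.7 km  (cumulative 2527.3 km)
P4→P5: 1058.4 km  (cumulative 3585.7 km)
Total route length ≈ 3586 km.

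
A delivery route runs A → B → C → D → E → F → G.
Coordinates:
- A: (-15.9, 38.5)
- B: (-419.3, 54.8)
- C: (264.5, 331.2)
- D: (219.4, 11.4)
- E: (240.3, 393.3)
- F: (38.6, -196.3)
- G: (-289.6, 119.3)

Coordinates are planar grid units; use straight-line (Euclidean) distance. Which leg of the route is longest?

Leg distances:
A→B: 403.7
B→C: 737.5
C→D: 323.0
D→E: 382.5
E→F: 623.1
F→G: 455.3
The longest leg is B–C at 737.5.

B–C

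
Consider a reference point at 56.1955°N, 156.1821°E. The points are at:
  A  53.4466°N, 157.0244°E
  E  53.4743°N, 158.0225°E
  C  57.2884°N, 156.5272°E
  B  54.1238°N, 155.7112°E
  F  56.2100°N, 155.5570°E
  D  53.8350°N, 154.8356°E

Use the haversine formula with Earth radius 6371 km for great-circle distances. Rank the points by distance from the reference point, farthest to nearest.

Distance from the reference point at 56.1955°N, 156.1821°E to each:
E 53.4743°N, 158.0225°E: 324.7 km
A 53.4466°N, 157.0244°E: 310.4 km
D 53.8350°N, 154.8356°E: 276.1 km
B 54.1238°N, 155.7112°E: 232.3 km
C 57.2884°N, 156.5272°E: 123.3 km
F 56.2100°N, 155.5570°E: 38.7 km

E, A, D, B, C, F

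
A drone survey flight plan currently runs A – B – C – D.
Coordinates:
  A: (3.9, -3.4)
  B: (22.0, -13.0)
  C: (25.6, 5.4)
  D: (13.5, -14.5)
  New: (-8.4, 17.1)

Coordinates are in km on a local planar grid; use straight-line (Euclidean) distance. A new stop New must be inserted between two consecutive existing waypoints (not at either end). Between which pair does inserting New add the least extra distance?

Added distance for inserting New between each consecutive pair:
A–B: 46.2 km
B–C: 60.0 km
C–D: 51.1 km
Smallest added distance is 46.2 km, inserting between A and B.

between A and B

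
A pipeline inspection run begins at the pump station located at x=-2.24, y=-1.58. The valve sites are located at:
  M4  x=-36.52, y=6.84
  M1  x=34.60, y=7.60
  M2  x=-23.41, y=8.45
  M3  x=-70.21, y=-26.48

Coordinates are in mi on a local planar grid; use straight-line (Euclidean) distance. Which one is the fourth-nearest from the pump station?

Distances from the pump station (x=-2.24, y=-1.58):
M2: 23.4 mi
M4: 35.3 mi
M1: 38.0 mi
M3: 72.4 mi
The fourth-nearest is M3 at 72.4 mi.

M3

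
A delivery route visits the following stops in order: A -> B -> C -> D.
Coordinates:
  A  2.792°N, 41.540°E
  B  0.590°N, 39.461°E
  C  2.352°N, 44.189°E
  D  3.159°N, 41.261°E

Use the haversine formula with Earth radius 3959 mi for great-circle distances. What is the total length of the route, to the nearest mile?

767 mi

Leg distances:
A→B: 209.2 mi  (cumulative 209.2 mi)
B→C: 348.5 mi  (cumulative 557.7 mi)
C→D: 209.6 mi  (cumulative 767.4 mi)
Total route length ≈ 767 mi.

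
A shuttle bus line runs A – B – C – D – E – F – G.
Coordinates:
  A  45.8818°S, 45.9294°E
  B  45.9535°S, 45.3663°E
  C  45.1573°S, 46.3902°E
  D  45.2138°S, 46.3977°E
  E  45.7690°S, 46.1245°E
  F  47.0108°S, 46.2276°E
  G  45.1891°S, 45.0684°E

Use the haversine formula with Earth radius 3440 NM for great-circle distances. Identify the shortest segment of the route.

Leg distances:
A→B: 23.9 NM
B→C: 64.3 NM
C→D: 3.4 NM
D→E: 35.3 NM
E→F: 74.7 NM
F→G: 119.5 NM
The shortest leg is C–D at 3.4 NM.

C–D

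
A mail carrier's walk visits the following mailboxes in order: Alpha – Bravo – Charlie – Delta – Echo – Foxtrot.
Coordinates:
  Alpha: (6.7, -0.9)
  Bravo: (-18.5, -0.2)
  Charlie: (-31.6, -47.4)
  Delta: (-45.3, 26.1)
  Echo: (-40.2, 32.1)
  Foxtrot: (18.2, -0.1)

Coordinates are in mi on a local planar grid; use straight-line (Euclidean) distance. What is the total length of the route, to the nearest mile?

224 mi

Leg distances:
Alpha→Bravo: 25.2 mi  (cumulative 25.2 mi)
Bravo→Charlie: 49.0 mi  (cumulative 74.2 mi)
Charlie→Delta: 74.8 mi  (cumulative 149.0 mi)
Delta→Echo: 7.9 mi  (cumulative 156.8 mi)
Echo→Foxtrot: 66.7 mi  (cumulative 223.5 mi)
Total route length ≈ 224 mi.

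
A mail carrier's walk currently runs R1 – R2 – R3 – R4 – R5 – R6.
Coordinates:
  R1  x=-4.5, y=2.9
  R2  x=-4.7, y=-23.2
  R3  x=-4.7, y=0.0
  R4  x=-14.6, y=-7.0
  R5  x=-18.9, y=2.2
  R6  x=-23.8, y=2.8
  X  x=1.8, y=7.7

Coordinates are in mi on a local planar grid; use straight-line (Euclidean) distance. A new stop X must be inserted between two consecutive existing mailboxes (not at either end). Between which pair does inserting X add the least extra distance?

between R1 and R2

Added distance for inserting X between each consecutive pair:
R1–R2: 13.4 mi
R2–R3: 18.5 mi
R3–R4: 20.0 mi
R4–R5: 33.3 mi
R5–R6: 42.5 mi
Smallest added distance is 13.4 mi, inserting between R1 and R2.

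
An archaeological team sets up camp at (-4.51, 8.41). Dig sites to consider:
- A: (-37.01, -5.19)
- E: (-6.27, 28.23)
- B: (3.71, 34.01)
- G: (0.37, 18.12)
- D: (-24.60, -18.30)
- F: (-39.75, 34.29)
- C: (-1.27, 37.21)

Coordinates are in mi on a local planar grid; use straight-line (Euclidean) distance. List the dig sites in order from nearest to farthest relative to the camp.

Computing each straight-line distance from (-4.51, 8.41):
G (0.37, 18.12): 10.9 mi
E (-6.27, 28.23): 19.9 mi
B (3.71, 34.01): 26.9 mi
C (-1.27, 37.21): 29.0 mi
D (-24.60, -18.30): 33.4 mi
A (-37.01, -5.19): 35.2 mi
F (-39.75, 34.29): 43.7 mi

G, E, B, C, D, A, F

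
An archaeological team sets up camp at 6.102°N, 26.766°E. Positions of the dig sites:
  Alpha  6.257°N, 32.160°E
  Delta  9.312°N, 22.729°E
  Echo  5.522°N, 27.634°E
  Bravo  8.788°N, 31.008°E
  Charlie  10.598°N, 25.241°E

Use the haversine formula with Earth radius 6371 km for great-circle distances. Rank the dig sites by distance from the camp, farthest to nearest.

Distances from the camp:
Alpha 6.257°N, 32.160°E: 596.5 km
Delta 9.312°N, 22.729°E: 570.3 km
Bravo 8.788°N, 31.008°E: 554.9 km
Charlie 10.598°N, 25.241°E: 527.3 km
Echo 5.522°N, 27.634°E: 115.7 km

Alpha, Delta, Bravo, Charlie, Echo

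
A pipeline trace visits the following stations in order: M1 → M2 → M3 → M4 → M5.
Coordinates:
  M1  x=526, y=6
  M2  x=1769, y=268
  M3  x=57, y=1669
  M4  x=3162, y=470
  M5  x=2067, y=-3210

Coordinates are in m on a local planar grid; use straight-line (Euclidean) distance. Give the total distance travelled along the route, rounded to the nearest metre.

10650 m

Leg distances:
M1→M2: 1270.3 m  (cumulative 1270.3 m)
M2→M3: 2212.2 m  (cumulative 3482.5 m)
M3→M4: 3328.5 m  (cumulative 6811.0 m)
M4→M5: 3839.5 m  (cumulative 10650.4 m)
Total route length ≈ 10650 m.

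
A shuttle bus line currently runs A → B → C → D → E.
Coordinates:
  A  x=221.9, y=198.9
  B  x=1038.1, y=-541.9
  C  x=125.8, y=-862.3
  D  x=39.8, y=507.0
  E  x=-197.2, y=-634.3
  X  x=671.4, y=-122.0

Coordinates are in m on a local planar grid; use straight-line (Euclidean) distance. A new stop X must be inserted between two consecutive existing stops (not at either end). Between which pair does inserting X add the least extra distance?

between A and B

Added distance for inserting X between each consecutive pair:
A–B: 7.5 m
B–C: 510.2 m
C–D: 439.0 m
D–E: 734.2 m
Smallest added distance is 7.5 m, inserting between A and B.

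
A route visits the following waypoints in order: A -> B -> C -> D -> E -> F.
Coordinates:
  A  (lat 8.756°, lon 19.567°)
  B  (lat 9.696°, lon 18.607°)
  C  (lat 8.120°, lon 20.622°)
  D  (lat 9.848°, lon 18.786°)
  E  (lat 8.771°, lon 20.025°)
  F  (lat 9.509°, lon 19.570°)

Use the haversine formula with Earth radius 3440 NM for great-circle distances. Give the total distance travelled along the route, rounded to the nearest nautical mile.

533 NM

Leg distances:
A→B: 80.1 NM  (cumulative 80.1 NM)
B→C: 152.4 NM  (cumulative 232.6 NM)
C→D: 150.4 NM  (cumulative 383.0 NM)
D→E: 97.8 NM  (cumulative 480.8 NM)
E→F: 51.9 NM  (cumulative 532.7 NM)
Total route length ≈ 533 NM.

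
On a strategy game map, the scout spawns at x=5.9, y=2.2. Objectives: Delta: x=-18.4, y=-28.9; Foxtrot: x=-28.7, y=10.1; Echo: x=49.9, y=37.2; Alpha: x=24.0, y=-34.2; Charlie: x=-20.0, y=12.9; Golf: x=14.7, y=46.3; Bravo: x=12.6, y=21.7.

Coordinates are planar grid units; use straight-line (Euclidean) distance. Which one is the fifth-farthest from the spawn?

Distances from the spawn (x=5.9, y=2.2):
Echo: 56.2
Golf: 45.0
Alpha: 40.7
Delta: 39.5
Foxtrot: 35.5
Charlie: 28.0
Bravo: 20.6
The fifth-farthest is Foxtrot at 35.5.

Foxtrot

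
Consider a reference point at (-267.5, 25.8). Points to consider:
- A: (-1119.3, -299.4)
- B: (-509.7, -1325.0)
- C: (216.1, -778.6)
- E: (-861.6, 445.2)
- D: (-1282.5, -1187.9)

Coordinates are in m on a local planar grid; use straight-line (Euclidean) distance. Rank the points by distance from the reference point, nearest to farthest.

Distances from the reference point:
E (-861.6, 445.2): 727.2 m
A (-1119.3, -299.4): 911.8 m
C (216.1, -778.6): 938.6 m
B (-509.7, -1325.0): 1372.3 m
D (-1282.5, -1187.9): 1582.2 m

E, A, C, B, D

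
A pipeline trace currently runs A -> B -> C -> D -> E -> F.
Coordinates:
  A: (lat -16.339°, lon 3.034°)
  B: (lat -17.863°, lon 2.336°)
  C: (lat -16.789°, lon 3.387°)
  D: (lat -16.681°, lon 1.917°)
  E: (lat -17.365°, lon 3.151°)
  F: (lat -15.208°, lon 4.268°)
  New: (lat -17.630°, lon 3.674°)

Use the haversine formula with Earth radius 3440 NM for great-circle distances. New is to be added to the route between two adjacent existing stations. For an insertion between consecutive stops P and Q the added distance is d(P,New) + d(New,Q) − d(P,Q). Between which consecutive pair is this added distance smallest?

between E and F

Added distance for inserting New between each consecutive pair:
A–B: 63.7 NM
B–C: 42.6 NM
C–D: 84.1 NM
D–E: 67.8 NM
E–F: 38.7 NM
Smallest added distance is 38.7 NM, inserting between E and F.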